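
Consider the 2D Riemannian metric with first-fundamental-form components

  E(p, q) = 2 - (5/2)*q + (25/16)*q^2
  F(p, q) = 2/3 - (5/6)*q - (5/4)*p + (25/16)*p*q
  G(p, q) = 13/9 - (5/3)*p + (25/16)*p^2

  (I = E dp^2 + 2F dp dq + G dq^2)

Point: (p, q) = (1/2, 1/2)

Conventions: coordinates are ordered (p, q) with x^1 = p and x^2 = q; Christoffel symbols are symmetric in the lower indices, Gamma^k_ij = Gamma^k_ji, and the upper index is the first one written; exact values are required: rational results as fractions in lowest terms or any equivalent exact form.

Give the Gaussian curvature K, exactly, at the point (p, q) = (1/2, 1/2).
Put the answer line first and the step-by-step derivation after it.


Answer: K = -129600/108241

E = 73/64, F = 1/64, G = 577/576, EG - F^2 = 329/288 at the point
E_p = 0, E_q = -15/16, F_p = -15/32, F_q = -5/96, G_p = -5/48, G_q = 0
E_qq = 25/8, F_pq = 25/16, G_pp = 25/8
Using the Brioschi determinant formula for K from the metric derivatives:
M1 = [[-E_qq/2 + F_pq - G_pp/2, E_p/2, F_p - E_q/2], [F_q - G_p/2, E, F], [G_q/2, F, G]] = [[-25/16, 0, 0], [0, 73/64, 1/64], [0, 1/64, 577/576]]; det M1 = -8225/4608
M2 = [[0, E_q/2, G_p/2], [E_q/2, E, F], [G_p/2, F, G]] = [[0, -15/32, -5/96], [-15/32, 73/64, 1/64], [-5/96, 1/64, 577/576]]; det M2 = -1025/4608
det M1 - det M2 = -25/16; K = -25/16 / (329/288)^2 = -129600/108241


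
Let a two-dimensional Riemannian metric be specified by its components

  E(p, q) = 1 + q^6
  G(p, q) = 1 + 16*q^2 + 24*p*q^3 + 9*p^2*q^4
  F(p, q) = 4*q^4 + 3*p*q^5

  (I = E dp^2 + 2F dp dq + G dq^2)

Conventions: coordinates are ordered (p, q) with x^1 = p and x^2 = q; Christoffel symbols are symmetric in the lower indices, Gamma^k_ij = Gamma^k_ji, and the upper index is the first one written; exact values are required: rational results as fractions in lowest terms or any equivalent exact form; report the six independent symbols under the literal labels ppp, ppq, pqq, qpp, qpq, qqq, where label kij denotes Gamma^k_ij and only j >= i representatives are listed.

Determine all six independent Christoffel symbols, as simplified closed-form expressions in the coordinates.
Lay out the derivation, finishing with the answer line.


E = 1 + q^6; F = 4*q^4 + 3*p*q^5; G = 1 + 16*q^2 + 24*p*q^3 + 9*p^2*q^4
Gamma^k_ij = (1/2) g^{kl} (d_i g_jl + d_j g_il - d_l g_ij), with g^inv = (1/(EG-F^2)) [[G, -F], [-F, E]]
first partials: E_p = 0, E_q = 6*q^5, F_p = 3*q^5, F_q = 16*q^3 + 15*p*q^4, G_p = 24*q^3 + 18*p*q^4, G_q = 32*q + 72*p*q^2 + 36*p^2*q^3
D = EG - F^2 = 1 + 16*q^2 + 24*p*q^3 + q^6 + 9*p^2*q^4
expanded: Gamma^p_pp = (G E_p - 2F F_p + F E_q)/(2D), Gamma^p_pq = (G E_q - F G_p)/(2D), Gamma^p_qq = (2G F_q - G G_p - F G_q)/(2D), Gamma^q_pp = (2E F_p - E E_q - F E_p)/(2D), Gamma^q_pq = (E G_p - F E_q)/(2D), Gamma^q_qq = (E G_q - 2F F_q + F G_p)/(2D); substitute and cancel common factors

Answer: Gamma_ppp = 0, Gamma_ppq = 3*q^5/(9*p^2*q^4 + 24*p*q^3 + q^6 + 16*q^2 + 1), Gamma_pqq = (6*p*q^4 + 4*q^3)/(9*p^2*q^4 + 24*p*q^3 + q^6 + 16*q^2 + 1), Gamma_qpp = 0, Gamma_qpq = (9*p*q^4 + 12*q^3)/(9*p^2*q^4 + 24*p*q^3 + q^6 + 16*q^2 + 1), Gamma_qqq = (18*p^2*q^3 + 36*p*q^2 + 16*q)/(9*p^2*q^4 + 24*p*q^3 + q^6 + 16*q^2 + 1)


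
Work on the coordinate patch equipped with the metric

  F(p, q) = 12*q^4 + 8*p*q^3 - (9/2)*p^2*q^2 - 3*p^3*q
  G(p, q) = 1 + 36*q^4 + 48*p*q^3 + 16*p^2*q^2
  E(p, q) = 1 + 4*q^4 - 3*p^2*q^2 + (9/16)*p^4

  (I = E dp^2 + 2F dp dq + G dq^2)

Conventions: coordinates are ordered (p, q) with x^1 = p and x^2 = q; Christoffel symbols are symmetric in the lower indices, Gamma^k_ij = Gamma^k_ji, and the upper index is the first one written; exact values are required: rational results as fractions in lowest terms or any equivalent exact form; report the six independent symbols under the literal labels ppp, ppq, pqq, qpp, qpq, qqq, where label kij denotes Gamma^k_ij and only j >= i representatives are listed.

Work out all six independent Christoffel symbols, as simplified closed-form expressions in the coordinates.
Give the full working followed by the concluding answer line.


E = 1 + 4*q^4 - 3*p^2*q^2 + (9/16)*p^4; F = 12*q^4 + 8*p*q^3 - (9/2)*p^2*q^2 - 3*p^3*q; G = 1 + 36*q^4 + 48*p*q^3 + 16*p^2*q^2
Gamma^k_ij = (1/2) g^{kl} (d_i g_jl + d_j g_il - d_l g_ij), with g^inv = (1/(EG-F^2)) [[G, -F], [-F, E]]
first partials: E_p = -6*p*q^2 + (9/4)*p^3, E_q = 16*q^3 - 6*p^2*q, F_p = 8*q^3 - 9*p*q^2 - 9*p^2*q, F_q = 48*q^3 + 24*p*q^2 - 9*p^2*q - 3*p^3, G_p = 48*q^3 + 32*p*q^2, G_q = 144*q^3 + 144*p*q^2 + 32*p^2*q
D = EG - F^2 = 1 + 40*q^4 + 48*p*q^3 + 13*p^2*q^2 + (9/16)*p^4
expanded: Gamma^p_pp = (G E_p - 2F F_p + F E_q)/(2D), Gamma^p_pq = (G E_q - F G_p)/(2D), Gamma^p_qq = (2G F_q - G G_p - F G_q)/(2D), Gamma^q_pp = (2E F_p - E E_q - F E_p)/(2D), Gamma^q_pq = (E G_p - F E_q)/(2D), Gamma^q_qq = (E G_q - 2F F_q + F G_p)/(2D); substitute and cancel common factors

Answer: Gamma_ppp = (18*p^3 - 48*p*q^2)/(9*p^4 + 208*p^2*q^2 + 768*p*q^3 + 640*q^4 + 16), Gamma_ppq = (-48*p^2*q + 128*q^3)/(9*p^4 + 208*p^2*q^2 + 768*p*q^3 + 640*q^4 + 16), Gamma_pqq = (-48*p^3 - 144*p^2*q + 128*p*q^2 + 384*q^3)/(9*p^4 + 208*p^2*q^2 + 768*p*q^3 + 640*q^4 + 16), Gamma_qpp = (-96*p^2*q - 144*p*q^2)/(9*p^4 + 208*p^2*q^2 + 768*p*q^3 + 640*q^4 + 16), Gamma_qpq = (256*p*q^2 + 384*q^3)/(9*p^4 + 208*p^2*q^2 + 768*p*q^3 + 640*q^4 + 16), Gamma_qqq = (256*p^2*q + 1152*p*q^2 + 1152*q^3)/(9*p^4 + 208*p^2*q^2 + 768*p*q^3 + 640*q^4 + 16)


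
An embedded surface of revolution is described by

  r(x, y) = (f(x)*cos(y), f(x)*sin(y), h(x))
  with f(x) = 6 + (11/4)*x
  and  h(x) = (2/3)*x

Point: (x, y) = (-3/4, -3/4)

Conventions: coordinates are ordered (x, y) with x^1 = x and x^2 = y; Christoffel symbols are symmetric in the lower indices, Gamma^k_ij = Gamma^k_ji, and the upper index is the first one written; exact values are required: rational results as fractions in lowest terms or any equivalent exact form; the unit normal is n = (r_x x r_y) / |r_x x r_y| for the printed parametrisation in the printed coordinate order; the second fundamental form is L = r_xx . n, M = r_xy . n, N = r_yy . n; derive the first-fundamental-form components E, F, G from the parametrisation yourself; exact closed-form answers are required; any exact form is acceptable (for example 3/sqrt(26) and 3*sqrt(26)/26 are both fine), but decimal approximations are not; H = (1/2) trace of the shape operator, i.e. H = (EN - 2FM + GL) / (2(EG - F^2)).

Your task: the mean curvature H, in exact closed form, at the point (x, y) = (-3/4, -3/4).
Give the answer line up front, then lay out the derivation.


Answer: H = 64*sqrt(1153)/72639

f = 63/16, f' = 11/4, f'' = 0, h' = 2/3, h'' = 0
E = 1153/144, F = 0, G = 3969/256; answer radicand W^2 = 1153/144
unnormalised second-form numerators: l = 0, m = 0, n = 21/8; L = l/sqrt(1153/144), and similarly M = m/sqrt(W^2), N = n/sqrt(W^2)
H = (E*n - 2*F*m + G*l) / (2*(EG - F^2)*sqrt(W^2)); E*n - 2*F*m + G*l = 8071/384, EG - F^2 = 508473/4096, so H = (16/189)/sqrt(1153/144)


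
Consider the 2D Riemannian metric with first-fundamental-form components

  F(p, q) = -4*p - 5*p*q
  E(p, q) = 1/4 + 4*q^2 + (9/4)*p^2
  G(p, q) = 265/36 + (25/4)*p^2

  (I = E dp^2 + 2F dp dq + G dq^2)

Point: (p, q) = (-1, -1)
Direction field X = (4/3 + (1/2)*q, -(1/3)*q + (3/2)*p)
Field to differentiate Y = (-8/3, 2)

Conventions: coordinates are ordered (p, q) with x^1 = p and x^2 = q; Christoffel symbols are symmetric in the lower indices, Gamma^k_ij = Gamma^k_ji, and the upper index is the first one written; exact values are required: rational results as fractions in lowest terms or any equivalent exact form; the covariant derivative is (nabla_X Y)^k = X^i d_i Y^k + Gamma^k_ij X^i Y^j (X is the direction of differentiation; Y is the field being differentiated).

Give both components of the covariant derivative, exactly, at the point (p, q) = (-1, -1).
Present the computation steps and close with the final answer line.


E = 13/2, F = -1, G = 245/18 at the point
E_p = -9/2, E_q = -8, F_p = 1, F_q = 5, G_p = -25/2, G_q = 0
EG - F^2 = 3149/36;  g^inv = (36/3149) * [[245/18, 1], [1, 13/2]]
first-kind symbols [ij,l] = (1/2)(d_i g_jl + d_j g_il - d_l g_ij): [pp,p] = E_p/2 = -9/4, [pp,q] = F_p - E_q/2 = 5, [pq,p] = E_q/2 = -4, [pq,q] = G_p/2 = -25/4, [qq,p] = F_q - G_p/2 = 45/4, [qq,q] = G_q/2 = 0
Gamma^p_ij = (G*[ij,p] - F*[ij,q])/(EG - F^2), Gamma^q_ij = (E*[ij,q] - F*[ij,p])/(EG - F^2)
Gamma_ppp = -1845/6298, Gamma_ppq = -2185/3149, Gamma_pqq = 11025/6298, Gamma_qpp = 1089/3149, Gamma_qpq = -3213/6298, Gamma_qqq = 405/3149
X = (5/6, -7/6), Y = (-8/3, 2) at the point

Answer: (nabla_X Y)^p = -382535/56682, (nabla_X Y)^q = -22081/6298


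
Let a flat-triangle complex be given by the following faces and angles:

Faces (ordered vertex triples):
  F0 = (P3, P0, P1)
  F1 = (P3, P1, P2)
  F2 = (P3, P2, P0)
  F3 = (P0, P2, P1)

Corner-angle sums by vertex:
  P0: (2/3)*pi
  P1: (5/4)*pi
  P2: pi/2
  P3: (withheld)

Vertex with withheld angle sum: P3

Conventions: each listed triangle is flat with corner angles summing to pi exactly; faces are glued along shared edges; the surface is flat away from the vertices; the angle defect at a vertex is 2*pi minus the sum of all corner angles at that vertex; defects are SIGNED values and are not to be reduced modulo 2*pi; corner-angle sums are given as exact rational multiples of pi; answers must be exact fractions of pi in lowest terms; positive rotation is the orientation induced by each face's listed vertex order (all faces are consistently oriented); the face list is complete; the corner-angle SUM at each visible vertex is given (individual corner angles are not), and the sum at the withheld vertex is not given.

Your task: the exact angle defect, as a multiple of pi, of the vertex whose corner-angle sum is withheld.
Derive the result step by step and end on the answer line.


V = 4, E = 6, F = 4; chi = V - E + F = 2
Gauss-Bonnet: total defect = 2*pi*chi = 4*pi; visible defects sum to (43/12)*pi

Answer: defect(P3) = (5/12)*pi


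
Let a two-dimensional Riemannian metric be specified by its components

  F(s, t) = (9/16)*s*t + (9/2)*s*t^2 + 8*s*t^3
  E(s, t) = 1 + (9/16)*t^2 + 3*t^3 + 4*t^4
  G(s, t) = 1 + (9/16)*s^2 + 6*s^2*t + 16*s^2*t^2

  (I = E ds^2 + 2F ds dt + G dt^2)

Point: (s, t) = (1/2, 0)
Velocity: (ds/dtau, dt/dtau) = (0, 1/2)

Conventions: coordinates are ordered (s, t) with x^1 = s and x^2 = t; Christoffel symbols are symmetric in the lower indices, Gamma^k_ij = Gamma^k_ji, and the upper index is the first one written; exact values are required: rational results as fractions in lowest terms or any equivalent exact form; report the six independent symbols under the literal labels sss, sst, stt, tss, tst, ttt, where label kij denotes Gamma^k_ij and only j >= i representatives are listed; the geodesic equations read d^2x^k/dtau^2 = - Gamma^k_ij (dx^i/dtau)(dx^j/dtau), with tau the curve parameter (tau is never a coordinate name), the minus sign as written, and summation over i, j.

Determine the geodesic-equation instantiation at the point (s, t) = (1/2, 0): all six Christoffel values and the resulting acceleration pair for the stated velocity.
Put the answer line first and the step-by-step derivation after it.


Answer: Gamma_sss = 0, Gamma_sst = 0, Gamma_stt = 0, Gamma_tss = 0, Gamma_tst = 18/73, Gamma_ttt = 48/73; accelerations (d^2s/dtau^2, d^2t/dtau^2) = (0, -12/73)

E = 1, F = 0, G = 73/64 at the point
E_s = 0, E_t = 0, F_s = 0, F_t = 9/32, G_s = 9/16, G_t = 3/2
EG - F^2 = 73/64;  g^inv = (64/73) * [[73/64, 0], [0, 1]]
first-kind symbols [ij,l] = (1/2)(d_i g_jl + d_j g_il - d_l g_ij): [ss,s] = E_s/2 = 0, [ss,t] = F_s - E_t/2 = 0, [st,s] = E_t/2 = 0, [st,t] = G_s/2 = 9/32, [tt,s] = F_t - G_s/2 = 0, [tt,t] = G_t/2 = 3/4
Gamma^s_ij = (G*[ij,s] - F*[ij,t])/(EG - F^2), Gamma^t_ij = (E*[ij,t] - F*[ij,s])/(EG - F^2)
Gamma_sss = 0, Gamma_sst = 0, Gamma_stt = 0, Gamma_tss = 0, Gamma_tst = 18/73, Gamma_ttt = 48/73
d^2s/dtau^2 = -(Gamma_sss*(0)^2 + 2*Gamma_sst*(0)*(1/2) + Gamma_stt*(1/2)^2) = 0
d^2t/dtau^2 = -(Gamma_tss*(0)^2 + 2*Gamma_tst*(0)*(1/2) + Gamma_ttt*(1/2)^2) = -12/73


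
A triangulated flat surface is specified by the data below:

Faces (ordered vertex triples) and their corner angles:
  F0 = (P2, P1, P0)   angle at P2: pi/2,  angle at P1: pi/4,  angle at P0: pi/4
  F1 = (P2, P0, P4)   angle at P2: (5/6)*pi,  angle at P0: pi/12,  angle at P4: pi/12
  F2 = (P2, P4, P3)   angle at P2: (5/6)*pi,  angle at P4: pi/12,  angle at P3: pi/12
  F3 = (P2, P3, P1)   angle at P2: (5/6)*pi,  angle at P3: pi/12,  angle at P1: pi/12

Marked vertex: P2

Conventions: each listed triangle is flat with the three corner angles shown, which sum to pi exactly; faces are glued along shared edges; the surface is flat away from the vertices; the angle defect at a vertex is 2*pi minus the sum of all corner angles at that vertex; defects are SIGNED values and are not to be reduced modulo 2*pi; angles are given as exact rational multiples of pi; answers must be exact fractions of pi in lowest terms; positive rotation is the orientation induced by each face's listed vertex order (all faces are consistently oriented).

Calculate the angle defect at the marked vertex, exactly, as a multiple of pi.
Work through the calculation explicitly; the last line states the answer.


Sum of corner angles at P2: 3*pi
defect = 2*pi - 3*pi

Answer: defect(P2) = -pi


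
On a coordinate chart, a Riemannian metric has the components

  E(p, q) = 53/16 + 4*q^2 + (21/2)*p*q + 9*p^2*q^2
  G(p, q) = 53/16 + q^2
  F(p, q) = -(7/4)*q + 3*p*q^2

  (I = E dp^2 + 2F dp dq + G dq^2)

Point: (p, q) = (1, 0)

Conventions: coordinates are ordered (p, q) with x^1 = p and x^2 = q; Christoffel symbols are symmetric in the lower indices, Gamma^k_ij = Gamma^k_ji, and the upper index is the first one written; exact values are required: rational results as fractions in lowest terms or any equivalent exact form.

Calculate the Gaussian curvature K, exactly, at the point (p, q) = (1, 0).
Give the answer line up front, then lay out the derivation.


Answer: K = -63488/148877

E = 53/16, F = 0, G = 53/16, EG - F^2 = 2809/256 at the point
E_p = 0, E_q = 21/2, F_p = 0, F_q = -7/4, G_p = 0, G_q = 0
E_qq = 26, F_pq = 0, G_pp = 0
By Brioschi, K is (det M1 - det M2) divided by (EG - F^2) squared.
M1 = [[-E_qq/2 + F_pq - G_pp/2, E_p/2, F_p - E_q/2], [F_q - G_p/2, E, F], [G_q/2, F, G]] = [[-13, 0, -21/4], [-7/4, 53/16, 0], [0, 0, 53/16]]; det M1 = -36517/256
M2 = [[0, E_q/2, G_p/2], [E_q/2, E, F], [G_p/2, F, G]] = [[0, 21/4, 0], [21/4, 53/16, 0], [0, 0, 53/16]]; det M2 = -23373/256
det M1 - det M2 = -1643/32; K = -1643/32 / (2809/256)^2 = -63488/148877


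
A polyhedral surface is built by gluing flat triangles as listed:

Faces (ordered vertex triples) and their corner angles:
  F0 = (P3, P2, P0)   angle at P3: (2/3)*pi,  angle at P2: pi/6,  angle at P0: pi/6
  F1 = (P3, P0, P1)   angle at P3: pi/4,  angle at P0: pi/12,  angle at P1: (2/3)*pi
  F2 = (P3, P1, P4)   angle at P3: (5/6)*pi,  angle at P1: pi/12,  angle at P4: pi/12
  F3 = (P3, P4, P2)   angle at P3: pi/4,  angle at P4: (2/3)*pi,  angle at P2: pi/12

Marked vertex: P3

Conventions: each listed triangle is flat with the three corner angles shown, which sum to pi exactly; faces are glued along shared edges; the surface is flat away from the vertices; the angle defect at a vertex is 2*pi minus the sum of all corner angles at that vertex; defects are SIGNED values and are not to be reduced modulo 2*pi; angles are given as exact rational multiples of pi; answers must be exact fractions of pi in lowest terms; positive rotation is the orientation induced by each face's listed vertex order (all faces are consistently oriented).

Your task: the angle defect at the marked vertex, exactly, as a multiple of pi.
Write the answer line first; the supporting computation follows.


Answer: defect(P3) = 0

Sum of corner angles at P3: 2*pi
defect = 2*pi - 2*pi


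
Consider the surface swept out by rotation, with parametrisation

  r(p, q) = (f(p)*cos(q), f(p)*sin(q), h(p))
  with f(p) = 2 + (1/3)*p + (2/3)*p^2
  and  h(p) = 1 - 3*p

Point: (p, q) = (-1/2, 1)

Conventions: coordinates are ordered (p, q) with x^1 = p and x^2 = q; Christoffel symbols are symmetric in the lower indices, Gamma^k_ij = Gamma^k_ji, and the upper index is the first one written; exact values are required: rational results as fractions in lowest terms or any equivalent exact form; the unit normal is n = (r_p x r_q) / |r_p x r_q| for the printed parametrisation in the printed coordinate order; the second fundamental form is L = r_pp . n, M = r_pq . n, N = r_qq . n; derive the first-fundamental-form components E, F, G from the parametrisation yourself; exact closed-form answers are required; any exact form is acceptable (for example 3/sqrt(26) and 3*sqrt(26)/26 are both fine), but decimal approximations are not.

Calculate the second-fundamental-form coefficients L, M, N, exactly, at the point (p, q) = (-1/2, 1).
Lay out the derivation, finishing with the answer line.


f = 2, f' = -1/3, f'' = 4/3, h' = -3, h'' = 0
E = 82/9, F = 0, G = 4; answer radicand W^2 = 82/9
unnormalised second-form numerators: l = 4, m = 0, n = -6; L = l/sqrt(82/9), and similarly M = m/sqrt(W^2), N = n/sqrt(W^2)

Answer: L = 6*sqrt(82)/41, M = 0, N = -9*sqrt(82)/41


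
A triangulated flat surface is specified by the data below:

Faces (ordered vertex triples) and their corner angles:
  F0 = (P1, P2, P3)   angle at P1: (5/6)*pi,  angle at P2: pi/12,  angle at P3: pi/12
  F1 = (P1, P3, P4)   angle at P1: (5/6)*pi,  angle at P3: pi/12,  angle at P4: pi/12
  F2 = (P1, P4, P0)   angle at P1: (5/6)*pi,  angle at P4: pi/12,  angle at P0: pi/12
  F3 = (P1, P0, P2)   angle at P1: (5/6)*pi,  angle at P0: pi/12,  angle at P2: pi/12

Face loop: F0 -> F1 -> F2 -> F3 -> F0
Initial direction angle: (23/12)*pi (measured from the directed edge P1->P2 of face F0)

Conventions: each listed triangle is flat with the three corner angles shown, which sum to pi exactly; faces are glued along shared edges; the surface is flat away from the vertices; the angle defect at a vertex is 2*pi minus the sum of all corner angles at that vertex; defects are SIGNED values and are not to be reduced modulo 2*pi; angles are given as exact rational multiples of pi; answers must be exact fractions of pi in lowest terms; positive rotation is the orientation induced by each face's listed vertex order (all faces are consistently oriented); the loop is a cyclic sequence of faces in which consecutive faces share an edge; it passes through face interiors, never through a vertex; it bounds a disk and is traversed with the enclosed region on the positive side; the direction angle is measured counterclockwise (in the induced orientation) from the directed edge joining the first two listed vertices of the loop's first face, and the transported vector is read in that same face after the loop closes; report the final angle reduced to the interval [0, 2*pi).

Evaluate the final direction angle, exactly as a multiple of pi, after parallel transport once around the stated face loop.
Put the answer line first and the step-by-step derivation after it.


Answer: final direction angle = (7/12)*pi

enclosed vertex P1: corner angles sum to (10/3)*pi, defect = 2*pi - (10/3)*pi = (-4/3)*pi
holonomy = initial angle + sum of enclosed defects (mod 2*pi), positive in the induced orientation
final angle = (23/12)*pi - (4/3)*pi = (7/12)*pi (mod 2*pi)


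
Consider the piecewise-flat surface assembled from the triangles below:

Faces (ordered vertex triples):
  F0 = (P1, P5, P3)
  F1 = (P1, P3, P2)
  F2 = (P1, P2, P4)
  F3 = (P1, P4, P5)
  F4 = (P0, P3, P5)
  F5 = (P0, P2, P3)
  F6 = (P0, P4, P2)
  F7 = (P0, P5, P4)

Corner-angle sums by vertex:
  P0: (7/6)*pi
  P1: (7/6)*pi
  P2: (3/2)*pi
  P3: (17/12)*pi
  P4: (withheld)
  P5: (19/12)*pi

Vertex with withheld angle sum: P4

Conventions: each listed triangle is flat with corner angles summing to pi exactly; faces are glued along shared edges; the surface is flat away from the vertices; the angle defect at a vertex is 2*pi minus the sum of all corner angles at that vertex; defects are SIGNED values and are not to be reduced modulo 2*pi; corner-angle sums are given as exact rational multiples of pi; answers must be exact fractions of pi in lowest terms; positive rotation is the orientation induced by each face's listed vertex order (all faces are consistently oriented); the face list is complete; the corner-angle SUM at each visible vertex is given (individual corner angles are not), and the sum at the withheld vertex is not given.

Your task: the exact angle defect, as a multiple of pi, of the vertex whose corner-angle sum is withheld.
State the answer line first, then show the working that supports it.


Answer: defect(P4) = (5/6)*pi

V = 6, E = 12, F = 8; chi = V - E + F = 2
Gauss-Bonnet: total defect = 2*pi*chi = 4*pi; visible defects sum to (19/6)*pi


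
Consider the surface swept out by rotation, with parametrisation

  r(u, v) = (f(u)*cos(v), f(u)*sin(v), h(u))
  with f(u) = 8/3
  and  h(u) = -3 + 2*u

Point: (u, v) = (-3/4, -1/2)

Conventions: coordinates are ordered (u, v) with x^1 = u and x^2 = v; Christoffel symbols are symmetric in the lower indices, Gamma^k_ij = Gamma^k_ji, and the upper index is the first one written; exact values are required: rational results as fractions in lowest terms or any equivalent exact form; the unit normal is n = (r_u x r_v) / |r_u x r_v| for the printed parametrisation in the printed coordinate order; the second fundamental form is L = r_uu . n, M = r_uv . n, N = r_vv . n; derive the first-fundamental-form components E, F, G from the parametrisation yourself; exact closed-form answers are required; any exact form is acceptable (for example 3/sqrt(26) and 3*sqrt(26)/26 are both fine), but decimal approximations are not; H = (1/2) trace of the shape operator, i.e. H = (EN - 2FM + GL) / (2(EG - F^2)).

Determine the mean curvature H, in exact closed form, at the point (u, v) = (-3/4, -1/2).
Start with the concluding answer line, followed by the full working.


Answer: H = 3/16

f = 8/3, f' = 0, f'' = 0, h' = 2, h'' = 0
E = 4, F = 0, G = 64/9; answer radicand W^2 = 4
unnormalised second-form numerators: l = 0, m = 0, n = 16/3; L = l/sqrt(4), and similarly M = m/sqrt(W^2), N = n/sqrt(W^2)
H = (E*n - 2*F*m + G*l) / (2*(EG - F^2)*sqrt(W^2)); E*n - 2*F*m + G*l = 64/3, EG - F^2 = 256/9, so H = (3/8)/sqrt(4)


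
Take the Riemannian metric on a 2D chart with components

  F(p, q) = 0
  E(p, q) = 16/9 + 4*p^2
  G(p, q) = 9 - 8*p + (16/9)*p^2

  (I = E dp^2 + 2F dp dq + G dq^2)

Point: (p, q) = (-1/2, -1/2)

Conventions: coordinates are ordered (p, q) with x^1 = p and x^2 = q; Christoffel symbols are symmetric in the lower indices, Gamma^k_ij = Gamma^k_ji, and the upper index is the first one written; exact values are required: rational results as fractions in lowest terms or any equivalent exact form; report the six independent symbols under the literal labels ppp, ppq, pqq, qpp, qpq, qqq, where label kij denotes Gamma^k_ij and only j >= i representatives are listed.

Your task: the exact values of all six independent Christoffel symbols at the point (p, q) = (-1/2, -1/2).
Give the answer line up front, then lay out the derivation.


Answer: Gamma_ppp = -18/25, Gamma_ppq = 0, Gamma_pqq = 44/25, Gamma_qpp = 0, Gamma_qpq = -4/11, Gamma_qqq = 0

E = 25/9, F = 0, G = 121/9 at the point
E_p = -4, E_q = 0, F_p = 0, F_q = 0, G_p = -88/9, G_q = 0
EG - F^2 = 3025/81;  g^inv = (81/3025) * [[121/9, 0], [0, 25/9]]
first-kind symbols [ij,l] = (1/2)(d_i g_jl + d_j g_il - d_l g_ij): [pp,p] = E_p/2 = -2, [pp,q] = F_p - E_q/2 = 0, [pq,p] = E_q/2 = 0, [pq,q] = G_p/2 = -44/9, [qq,p] = F_q - G_p/2 = 44/9, [qq,q] = G_q/2 = 0
Gamma^p_ij = (G*[ij,p] - F*[ij,q])/(EG - F^2), Gamma^q_ij = (E*[ij,q] - F*[ij,p])/(EG - F^2)


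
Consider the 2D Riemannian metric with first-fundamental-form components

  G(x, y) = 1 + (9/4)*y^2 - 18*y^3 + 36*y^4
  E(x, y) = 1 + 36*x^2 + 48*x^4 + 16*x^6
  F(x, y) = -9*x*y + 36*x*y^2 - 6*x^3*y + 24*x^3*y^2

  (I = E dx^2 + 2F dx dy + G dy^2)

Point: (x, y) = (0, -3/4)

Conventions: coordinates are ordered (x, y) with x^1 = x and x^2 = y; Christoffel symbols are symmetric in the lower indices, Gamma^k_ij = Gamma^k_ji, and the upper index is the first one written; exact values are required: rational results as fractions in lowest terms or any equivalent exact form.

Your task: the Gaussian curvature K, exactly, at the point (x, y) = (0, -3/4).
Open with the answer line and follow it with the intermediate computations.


Answer: K = -1008/7225

E = 1, F = 0, G = 85/4, EG - F^2 = 85/4 at the point
E_x = 0, E_y = 0, F_x = 27, F_y = 0, G_x = 0, G_y = -189/2
E_yy = 0, F_xy = -63, G_xx = 0
Brioschi: K = (det M1 - det M2) / (EG - F^2)^2 with the standard first/second-derivative matrices M1, M2.
M1 = [[-E_yy/2 + F_xy - G_xx/2, E_x/2, F_x - E_y/2], [F_y - G_x/2, E, F], [G_y/2, F, G]] = [[-63, 0, 27], [0, 1, 0], [-189/4, 0, 85/4]]; det M1 = -63
M2 = [[0, E_y/2, G_x/2], [E_y/2, E, F], [G_x/2, F, G]] = [[0, 0, 0], [0, 1, 0], [0, 0, 85/4]]; det M2 = 0
det M1 - det M2 = -63; K = -63 / (85/4)^2 = -1008/7225


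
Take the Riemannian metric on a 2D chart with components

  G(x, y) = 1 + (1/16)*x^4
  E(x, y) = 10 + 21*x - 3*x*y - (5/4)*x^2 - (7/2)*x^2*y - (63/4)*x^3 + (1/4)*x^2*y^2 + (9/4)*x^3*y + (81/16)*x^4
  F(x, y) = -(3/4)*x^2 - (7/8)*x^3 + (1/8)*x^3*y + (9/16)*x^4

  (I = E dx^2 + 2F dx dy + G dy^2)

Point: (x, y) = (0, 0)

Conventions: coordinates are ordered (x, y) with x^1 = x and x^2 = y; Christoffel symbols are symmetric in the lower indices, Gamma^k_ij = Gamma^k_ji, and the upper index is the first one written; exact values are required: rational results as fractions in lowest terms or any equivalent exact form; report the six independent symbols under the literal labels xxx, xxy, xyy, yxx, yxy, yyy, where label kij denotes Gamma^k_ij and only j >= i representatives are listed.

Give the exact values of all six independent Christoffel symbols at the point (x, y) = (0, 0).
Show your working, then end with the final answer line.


E = 10, F = 0, G = 1 at the point
E_x = 21, E_y = 0, F_x = 0, F_y = 0, G_x = 0, G_y = 0
EG - F^2 = 10;  g^inv = (1/10) * [[1, 0], [0, 10]]
first-kind symbols [ij,l] = (1/2)(d_i g_jl + d_j g_il - d_l g_ij): [xx,x] = E_x/2 = 21/2, [xx,y] = F_x - E_y/2 = 0, [xy,x] = E_y/2 = 0, [xy,y] = G_x/2 = 0, [yy,x] = F_y - G_x/2 = 0, [yy,y] = G_y/2 = 0
Gamma^x_ij = (G*[ij,x] - F*[ij,y])/(EG - F^2), Gamma^y_ij = (E*[ij,y] - F*[ij,x])/(EG - F^2)

Answer: Gamma_xxx = 21/20, Gamma_xxy = 0, Gamma_xyy = 0, Gamma_yxx = 0, Gamma_yxy = 0, Gamma_yyy = 0


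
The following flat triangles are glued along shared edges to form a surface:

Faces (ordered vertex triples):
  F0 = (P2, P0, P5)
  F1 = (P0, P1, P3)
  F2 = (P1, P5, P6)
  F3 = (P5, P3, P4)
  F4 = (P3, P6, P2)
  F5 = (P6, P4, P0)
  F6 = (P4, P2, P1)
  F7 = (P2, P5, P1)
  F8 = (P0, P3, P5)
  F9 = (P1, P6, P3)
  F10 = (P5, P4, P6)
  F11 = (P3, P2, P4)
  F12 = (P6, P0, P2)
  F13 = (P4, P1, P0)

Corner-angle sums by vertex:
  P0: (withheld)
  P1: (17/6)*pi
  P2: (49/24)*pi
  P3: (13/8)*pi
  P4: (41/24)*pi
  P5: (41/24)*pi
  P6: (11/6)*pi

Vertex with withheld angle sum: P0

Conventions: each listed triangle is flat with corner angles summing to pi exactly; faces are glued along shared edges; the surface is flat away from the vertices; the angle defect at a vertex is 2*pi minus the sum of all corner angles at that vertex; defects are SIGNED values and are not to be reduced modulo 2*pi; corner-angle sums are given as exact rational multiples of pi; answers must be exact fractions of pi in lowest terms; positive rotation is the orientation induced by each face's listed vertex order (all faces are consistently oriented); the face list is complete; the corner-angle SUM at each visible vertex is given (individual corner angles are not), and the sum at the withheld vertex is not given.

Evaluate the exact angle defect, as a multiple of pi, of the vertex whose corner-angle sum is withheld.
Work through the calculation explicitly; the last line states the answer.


V = 7, E = 21, F = 14; chi = V - E + F = 0
Gauss-Bonnet: total defect = 2*pi*chi = 0; visible defects sum to pi/4

Answer: defect(P0) = -pi/4


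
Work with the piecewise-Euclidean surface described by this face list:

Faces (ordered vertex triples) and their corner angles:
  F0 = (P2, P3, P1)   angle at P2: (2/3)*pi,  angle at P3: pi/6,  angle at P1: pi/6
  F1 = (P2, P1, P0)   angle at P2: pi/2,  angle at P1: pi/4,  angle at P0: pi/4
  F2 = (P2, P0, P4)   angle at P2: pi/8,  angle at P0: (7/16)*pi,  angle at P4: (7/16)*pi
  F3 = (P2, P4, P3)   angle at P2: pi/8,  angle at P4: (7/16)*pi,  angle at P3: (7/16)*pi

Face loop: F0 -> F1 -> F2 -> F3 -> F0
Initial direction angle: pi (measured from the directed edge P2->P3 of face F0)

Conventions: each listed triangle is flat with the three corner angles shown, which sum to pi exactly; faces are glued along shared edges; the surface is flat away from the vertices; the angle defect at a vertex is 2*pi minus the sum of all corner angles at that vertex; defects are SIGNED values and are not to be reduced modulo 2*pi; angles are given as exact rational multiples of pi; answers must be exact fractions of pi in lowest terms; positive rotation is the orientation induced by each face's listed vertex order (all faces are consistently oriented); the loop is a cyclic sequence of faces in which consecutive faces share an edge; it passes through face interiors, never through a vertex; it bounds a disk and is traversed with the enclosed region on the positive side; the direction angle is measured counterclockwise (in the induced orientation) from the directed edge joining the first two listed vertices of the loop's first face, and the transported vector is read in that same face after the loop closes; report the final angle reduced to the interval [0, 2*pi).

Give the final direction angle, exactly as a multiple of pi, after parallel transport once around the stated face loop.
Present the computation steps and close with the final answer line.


enclosed vertex P2: corner angles sum to (17/12)*pi, defect = 2*pi - (17/12)*pi = (7/12)*pi
by Gauss-Bonnet the loop rotates the vector by the enclosed defect sum (positive orientation, mod 2*pi)
final angle = pi + (7/12)*pi = (19/12)*pi (mod 2*pi)

Answer: final direction angle = (19/12)*pi


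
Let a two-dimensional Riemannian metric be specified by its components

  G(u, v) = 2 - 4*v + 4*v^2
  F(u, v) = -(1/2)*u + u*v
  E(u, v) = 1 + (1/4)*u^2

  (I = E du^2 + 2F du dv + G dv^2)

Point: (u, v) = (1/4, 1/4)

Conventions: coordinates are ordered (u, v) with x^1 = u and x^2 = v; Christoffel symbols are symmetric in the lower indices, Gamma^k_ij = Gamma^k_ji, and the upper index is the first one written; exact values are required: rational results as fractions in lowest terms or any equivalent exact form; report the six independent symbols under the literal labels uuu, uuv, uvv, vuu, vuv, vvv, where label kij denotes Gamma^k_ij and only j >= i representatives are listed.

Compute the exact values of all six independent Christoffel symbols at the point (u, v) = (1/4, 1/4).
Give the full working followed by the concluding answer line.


E = 65/64, F = -1/16, G = 5/4 at the point
E_u = 1/8, E_v = 0, F_u = -1/4, F_v = 1/4, G_u = 0, G_v = -2
EG - F^2 = 81/64;  g^inv = (64/81) * [[5/4, 1/16], [1/16, 65/64]]
first-kind symbols [ij,l] = (1/2)(d_i g_jl + d_j g_il - d_l g_ij): [uu,u] = E_u/2 = 1/16, [uu,v] = F_u - E_v/2 = -1/4, [uv,u] = E_v/2 = 0, [uv,v] = G_u/2 = 0, [vv,u] = F_v - G_u/2 = 1/4, [vv,v] = G_v/2 = -1
Gamma^u_ij = (G*[ij,u] - F*[ij,v])/(EG - F^2), Gamma^v_ij = (E*[ij,v] - F*[ij,u])/(EG - F^2)

Answer: Gamma_uuu = 4/81, Gamma_uuv = 0, Gamma_uvv = 16/81, Gamma_vuu = -16/81, Gamma_vuv = 0, Gamma_vvv = -64/81


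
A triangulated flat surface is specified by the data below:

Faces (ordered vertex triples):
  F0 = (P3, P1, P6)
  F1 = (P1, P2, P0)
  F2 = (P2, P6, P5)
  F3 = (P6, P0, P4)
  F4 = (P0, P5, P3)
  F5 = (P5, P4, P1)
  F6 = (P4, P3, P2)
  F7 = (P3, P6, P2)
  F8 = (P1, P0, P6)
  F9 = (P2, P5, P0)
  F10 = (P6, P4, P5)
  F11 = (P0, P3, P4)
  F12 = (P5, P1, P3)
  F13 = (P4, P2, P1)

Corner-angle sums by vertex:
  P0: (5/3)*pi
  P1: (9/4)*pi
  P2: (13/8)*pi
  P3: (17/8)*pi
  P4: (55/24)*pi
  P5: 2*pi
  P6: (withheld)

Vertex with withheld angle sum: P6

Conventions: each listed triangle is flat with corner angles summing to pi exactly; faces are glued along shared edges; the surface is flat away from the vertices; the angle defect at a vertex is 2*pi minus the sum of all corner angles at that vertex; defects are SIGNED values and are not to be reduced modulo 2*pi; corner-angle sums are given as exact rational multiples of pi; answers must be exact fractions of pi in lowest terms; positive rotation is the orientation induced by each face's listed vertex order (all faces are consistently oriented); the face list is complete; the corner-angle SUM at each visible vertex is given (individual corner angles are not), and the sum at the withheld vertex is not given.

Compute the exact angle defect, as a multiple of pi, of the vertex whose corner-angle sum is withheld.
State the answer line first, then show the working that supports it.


Answer: defect(P6) = -pi/24

V = 7, E = 21, F = 14; chi = V - E + F = 0
Gauss-Bonnet: total defect = 2*pi*chi = 0; visible defects sum to pi/24


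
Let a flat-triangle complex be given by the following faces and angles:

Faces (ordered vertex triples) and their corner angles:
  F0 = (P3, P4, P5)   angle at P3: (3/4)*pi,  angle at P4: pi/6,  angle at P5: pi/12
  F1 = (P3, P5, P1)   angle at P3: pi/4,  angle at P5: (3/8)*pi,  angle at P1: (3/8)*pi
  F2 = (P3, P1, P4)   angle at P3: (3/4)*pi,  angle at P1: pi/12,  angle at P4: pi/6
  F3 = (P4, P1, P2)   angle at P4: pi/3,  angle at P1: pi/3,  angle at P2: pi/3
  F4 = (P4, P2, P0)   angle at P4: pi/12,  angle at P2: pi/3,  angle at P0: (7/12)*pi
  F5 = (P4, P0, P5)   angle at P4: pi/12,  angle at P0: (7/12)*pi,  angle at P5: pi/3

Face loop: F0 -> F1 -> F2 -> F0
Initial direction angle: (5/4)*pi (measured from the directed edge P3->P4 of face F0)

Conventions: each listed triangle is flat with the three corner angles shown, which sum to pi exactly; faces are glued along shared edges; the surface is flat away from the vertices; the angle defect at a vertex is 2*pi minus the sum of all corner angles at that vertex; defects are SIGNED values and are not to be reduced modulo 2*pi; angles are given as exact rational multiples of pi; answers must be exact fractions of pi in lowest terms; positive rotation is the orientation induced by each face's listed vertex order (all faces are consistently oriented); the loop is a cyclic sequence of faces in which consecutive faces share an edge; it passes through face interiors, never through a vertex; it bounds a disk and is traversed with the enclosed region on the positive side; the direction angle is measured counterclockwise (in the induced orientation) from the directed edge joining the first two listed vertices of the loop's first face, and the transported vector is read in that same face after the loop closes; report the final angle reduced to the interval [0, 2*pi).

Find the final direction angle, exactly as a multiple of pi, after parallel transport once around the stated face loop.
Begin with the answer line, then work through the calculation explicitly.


Answer: final direction angle = (3/2)*pi

enclosed vertex P3: corner angles sum to (7/4)*pi, defect = 2*pi - (7/4)*pi = pi/4
the rotation equals the total enclosed defect, so the final angle is initial + defects (mod 2*pi)
final angle = (5/4)*pi + pi/4 = (3/2)*pi (mod 2*pi)


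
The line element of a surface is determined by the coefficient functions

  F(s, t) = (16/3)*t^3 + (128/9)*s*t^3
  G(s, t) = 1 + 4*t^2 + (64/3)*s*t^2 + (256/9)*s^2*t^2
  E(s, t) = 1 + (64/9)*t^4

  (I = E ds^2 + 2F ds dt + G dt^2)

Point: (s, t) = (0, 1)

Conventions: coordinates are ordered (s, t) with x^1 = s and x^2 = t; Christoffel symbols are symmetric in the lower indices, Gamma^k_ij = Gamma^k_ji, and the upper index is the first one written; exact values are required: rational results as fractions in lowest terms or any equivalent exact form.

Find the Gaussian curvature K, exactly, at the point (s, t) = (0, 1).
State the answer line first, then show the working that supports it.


Answer: K = -2304/11881

E = 73/9, F = 16/3, G = 5, EG - F^2 = 109/9 at the point
E_s = 0, E_t = 256/9, F_s = 128/9, F_t = 16, G_s = 64/3, G_t = 8
E_tt = 256/3, F_st = 128/3, G_ss = 512/9
K follows from Brioschi's formula, (det M1 - det M2)/(EG - F^2)^2.
M1 = [[-E_tt/2 + F_st - G_ss/2, E_s/2, F_s - E_t/2], [F_t - G_s/2, E, F], [G_t/2, F, G]] = [[-256/9, 0, 0], [16/3, 73/9, 16/3], [4, 16/3, 5]]; det M1 = -27904/81
M2 = [[0, E_t/2, G_s/2], [E_t/2, E, F], [G_s/2, F, G]] = [[0, 128/9, 32/3], [128/9, 73/9, 16/3], [32/3, 16/3, 5]]; det M2 = -25600/81
det M1 - det M2 = -256/9; K = -256/9 / (109/9)^2 = -2304/11881


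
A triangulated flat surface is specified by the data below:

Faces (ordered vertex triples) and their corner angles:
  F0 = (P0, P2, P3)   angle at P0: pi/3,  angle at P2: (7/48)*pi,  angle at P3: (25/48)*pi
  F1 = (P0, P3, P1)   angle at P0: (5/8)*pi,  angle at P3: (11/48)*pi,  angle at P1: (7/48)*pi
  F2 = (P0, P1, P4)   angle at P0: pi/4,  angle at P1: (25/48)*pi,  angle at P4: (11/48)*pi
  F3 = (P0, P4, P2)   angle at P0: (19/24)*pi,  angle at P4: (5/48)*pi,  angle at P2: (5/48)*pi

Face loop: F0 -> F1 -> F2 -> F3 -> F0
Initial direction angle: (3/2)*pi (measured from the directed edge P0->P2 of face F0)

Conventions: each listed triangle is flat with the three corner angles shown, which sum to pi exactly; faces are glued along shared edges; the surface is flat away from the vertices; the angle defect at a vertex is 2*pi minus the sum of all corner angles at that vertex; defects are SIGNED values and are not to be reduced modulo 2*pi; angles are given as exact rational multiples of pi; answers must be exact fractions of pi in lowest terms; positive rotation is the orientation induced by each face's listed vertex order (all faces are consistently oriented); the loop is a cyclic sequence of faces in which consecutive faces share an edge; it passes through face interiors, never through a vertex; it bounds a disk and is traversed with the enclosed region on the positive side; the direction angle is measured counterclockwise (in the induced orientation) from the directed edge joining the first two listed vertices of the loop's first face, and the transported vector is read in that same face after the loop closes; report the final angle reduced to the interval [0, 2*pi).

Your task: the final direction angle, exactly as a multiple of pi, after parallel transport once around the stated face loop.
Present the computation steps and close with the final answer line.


enclosed vertex P0: corner angles sum to 2*pi, defect = 2*pi - 2*pi = 0
final direction = starting direction + enclosed defect total, reduced mod 2*pi (induced orientation)
final angle = (3/2)*pi + 0 = (3/2)*pi (mod 2*pi)

Answer: final direction angle = (3/2)*pi


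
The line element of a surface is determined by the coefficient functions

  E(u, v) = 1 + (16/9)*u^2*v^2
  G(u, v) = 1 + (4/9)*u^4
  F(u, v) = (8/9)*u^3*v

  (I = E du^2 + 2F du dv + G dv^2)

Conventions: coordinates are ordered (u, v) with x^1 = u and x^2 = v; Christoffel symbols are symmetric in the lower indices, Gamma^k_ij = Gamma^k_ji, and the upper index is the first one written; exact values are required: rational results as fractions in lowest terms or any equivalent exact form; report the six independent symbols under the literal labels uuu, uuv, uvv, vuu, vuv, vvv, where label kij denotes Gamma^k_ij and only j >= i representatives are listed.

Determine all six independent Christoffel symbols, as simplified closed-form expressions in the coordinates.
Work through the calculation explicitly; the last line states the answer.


E = 1 + (16/9)*u^2*v^2; F = (8/9)*u^3*v; G = 1 + (4/9)*u^4
Gamma^k_ij = (1/2) g^{kl} (d_i g_jl + d_j g_il - d_l g_ij), with g^inv = (1/(EG-F^2)) [[G, -F], [-F, E]]
first partials: E_u = (32/9)*u*v^2, E_v = (32/9)*u^2*v, F_u = (8/3)*u^2*v, F_v = (8/9)*u^3, G_u = (16/9)*u^3, G_v = 0
D = EG - F^2 = 1 + (16/9)*u^2*v^2 + (4/9)*u^4
expanded: Gamma^u_uu = (G E_u - 2F F_u + F E_v)/(2D), Gamma^u_uv = (G E_v - F G_u)/(2D), Gamma^u_vv = (2G F_v - G G_u - F G_v)/(2D), Gamma^v_uu = (2E F_u - E E_v - F E_u)/(2D), Gamma^v_uv = (E G_u - F E_v)/(2D), Gamma^v_vv = (E G_v - 2F F_v + F G_u)/(2D); substitute and cancel common factors

Answer: Gamma_uuu = 16*u*v^2/(4*u^4 + 16*u^2*v^2 + 9), Gamma_uuv = 16*u^2*v/(4*u^4 + 16*u^2*v^2 + 9), Gamma_uvv = 0, Gamma_vuu = 8*u^2*v/(4*u^4 + 16*u^2*v^2 + 9), Gamma_vuv = 8*u^3/(4*u^4 + 16*u^2*v^2 + 9), Gamma_vvv = 0
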